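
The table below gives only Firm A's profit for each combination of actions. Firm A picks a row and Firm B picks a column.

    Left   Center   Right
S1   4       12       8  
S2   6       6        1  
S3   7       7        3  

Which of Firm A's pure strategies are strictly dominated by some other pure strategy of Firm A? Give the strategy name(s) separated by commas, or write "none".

S1: no other strategy beats it everywhere (S2 at Center (12>6); S3 at Center (12>7)).
S2 is strictly dominated by S3 (Left: 7>6, Center: 7>6, Right: 3>1).
S3 is not dominated — it holds its own against S1 at Left (7>4); S2 at Left (7>6).

S2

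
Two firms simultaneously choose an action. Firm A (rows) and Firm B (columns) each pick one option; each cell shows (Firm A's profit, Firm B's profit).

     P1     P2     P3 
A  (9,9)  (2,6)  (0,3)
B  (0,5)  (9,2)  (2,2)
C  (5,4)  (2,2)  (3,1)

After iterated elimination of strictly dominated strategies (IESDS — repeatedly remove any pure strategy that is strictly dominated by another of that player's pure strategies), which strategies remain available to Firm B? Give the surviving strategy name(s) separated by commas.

P1

For Firm B, P1 strictly dominates P2 on the remaining rows (A: 9>6, B: 5>2, C: 4>2); eliminate P2.
For Firm A, C strictly dominates B on the remaining columns (P1: 5>0, P3: 3>2); eliminate B.
For Firm B, P1 strictly dominates P3 on the remaining rows (A: 9>3, C: 4>1); eliminate P3.
For Firm A, A strictly dominates C on the remaining columns (P1: 9>5); eliminate C.
Among the remaining strategies, none is strictly dominated by another pure strategy of the same player, so the elimination stops.
Surviving strategies — Firm A: {A}; Firm B: {P1}.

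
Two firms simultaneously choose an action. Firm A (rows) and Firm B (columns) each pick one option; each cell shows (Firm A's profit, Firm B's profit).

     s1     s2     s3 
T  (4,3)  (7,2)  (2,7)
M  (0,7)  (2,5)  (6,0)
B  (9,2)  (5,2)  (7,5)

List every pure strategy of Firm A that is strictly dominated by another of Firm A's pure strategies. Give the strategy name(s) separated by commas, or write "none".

T is not dominated — it holds its own against M at s1 (4>0); B at s2 (7>5).
M: dominated, since B does at least as well everywhere (s1: 9>0, s2: 5>2, s3: 7>6).
B: no other strategy beats it everywhere (T at s1 (9>4); M at s1 (9>0)).

M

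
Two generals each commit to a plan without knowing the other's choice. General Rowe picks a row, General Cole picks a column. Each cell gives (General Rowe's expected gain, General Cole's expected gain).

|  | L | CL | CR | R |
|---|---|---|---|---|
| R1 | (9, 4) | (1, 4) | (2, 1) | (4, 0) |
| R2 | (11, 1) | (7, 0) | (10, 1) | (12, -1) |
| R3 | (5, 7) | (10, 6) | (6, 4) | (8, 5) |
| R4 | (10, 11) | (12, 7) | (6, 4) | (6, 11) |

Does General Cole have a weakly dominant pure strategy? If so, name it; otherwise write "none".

L

L vs CL: R1: 4=4, R2: 1>0, R3: 7>6, R4: 11>7.
L vs CR: R1: 4>1, R2: 1=1, R3: 7>4, R4: 11>4.
L vs R: R1: 4>0, R2: 1>-1, R3: 7>5, R4: 11=11.
L is at least as good as every other strategy against every opponent action, so it is weakly dominant.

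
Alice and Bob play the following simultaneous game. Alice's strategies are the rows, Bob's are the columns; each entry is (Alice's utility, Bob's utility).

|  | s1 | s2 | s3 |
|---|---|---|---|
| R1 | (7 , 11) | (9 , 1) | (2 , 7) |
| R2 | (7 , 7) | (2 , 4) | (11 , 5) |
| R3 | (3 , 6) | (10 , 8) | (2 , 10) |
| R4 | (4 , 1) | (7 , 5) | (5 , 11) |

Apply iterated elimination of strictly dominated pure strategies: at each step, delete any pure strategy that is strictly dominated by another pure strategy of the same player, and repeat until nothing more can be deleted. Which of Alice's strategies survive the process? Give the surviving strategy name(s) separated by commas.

For Bob, s3 strictly dominates s2 on the remaining rows (R1: 7>1, R2: 5>4, R3: 10>8, R4: 11>5); eliminate s2.
Alice's strategy R3 is strictly dominated by R2 (s1: 7>3, s3: 11>2) and is removed.
Row R4 is eliminated: R2 beats it against every remaining column (s1: 7>4, s3: 11>5).
For Bob, s1 strictly dominates s3 on the remaining rows (R1: 11>7, R2: 7>5); eliminate s3.
Among the remaining strategies, none is strictly dominated by another pure strategy of the same player, so the elimination stops.
Surviving strategies — Alice: {R1, R2}; Bob: {s1}.

R1, R2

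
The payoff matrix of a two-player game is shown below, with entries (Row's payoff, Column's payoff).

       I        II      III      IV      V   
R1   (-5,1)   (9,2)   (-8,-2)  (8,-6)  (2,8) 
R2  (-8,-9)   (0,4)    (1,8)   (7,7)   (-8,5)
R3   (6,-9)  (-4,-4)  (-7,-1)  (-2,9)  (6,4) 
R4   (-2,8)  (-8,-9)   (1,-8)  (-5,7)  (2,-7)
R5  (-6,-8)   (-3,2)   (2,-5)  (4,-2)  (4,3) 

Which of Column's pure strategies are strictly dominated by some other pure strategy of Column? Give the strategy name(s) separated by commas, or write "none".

Nothing dominates I: II at R4 (8>-9); III at R1 (1>-2); IV at R1 (1>-6); V at R4 (8>-7).
V strictly dominates II — R1: 8>2, R2: 5>4, R3: 4>-4, R4: -7>-9, R5: 3>2.
III is not dominated — it holds its own against I at R2 (8>-9); II at R2 (8>4); IV at R1 (-2>-6); V at R2 (8>5).
IV is not dominated — it holds its own against I at R2 (7>-9); II at R2 (7>4); III at R3 (9>-1); V at R2 (7>5).
V is not dominated — it holds its own against I at R1 (8>1); II at R1 (8>2); III at R1 (8>-2); IV at R1 (8>-6).

II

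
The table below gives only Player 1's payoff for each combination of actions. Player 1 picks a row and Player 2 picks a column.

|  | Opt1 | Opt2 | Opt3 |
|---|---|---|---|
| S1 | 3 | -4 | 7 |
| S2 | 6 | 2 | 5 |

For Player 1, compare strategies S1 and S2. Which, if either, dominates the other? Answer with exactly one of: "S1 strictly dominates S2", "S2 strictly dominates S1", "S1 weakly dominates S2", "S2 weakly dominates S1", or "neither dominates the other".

neither dominates the other

Compare S1 to S2 across every action of Player 2: Opt1: 3<6, Opt2: -4<2, Opt3: 7>5.
S1 does better at Opt3 but worse at Opt1, Opt2; neither strategy dominates the other.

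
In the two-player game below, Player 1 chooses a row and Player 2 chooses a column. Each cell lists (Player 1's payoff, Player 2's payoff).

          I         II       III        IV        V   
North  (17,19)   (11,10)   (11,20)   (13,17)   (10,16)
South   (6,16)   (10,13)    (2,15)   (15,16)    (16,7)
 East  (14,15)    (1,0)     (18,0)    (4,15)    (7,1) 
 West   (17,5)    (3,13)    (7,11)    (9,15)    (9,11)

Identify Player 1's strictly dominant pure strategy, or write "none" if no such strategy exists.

North fails to dominate South at IV (13<15).
South fails to dominate North at I (6<17).
East fails to dominate North at I (14<17).
West fails to dominate North at I (17=17).
No single strategy dominates all the others.

none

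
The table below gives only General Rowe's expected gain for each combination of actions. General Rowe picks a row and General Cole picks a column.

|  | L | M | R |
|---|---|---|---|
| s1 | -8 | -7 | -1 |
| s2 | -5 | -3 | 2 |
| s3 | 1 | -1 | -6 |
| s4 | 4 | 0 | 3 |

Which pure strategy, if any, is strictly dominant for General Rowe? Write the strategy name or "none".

s4 vs s1: L: 4>-8, M: 0>-7, R: 3>-1.
s4 vs s2: L: 4>-5, M: 0>-3, R: 3>2.
s4 vs s3: L: 4>1, M: 0>-1, R: 3>-6.
s4 strictly beats every other strategy against every opponent action, so it is strictly dominant.

s4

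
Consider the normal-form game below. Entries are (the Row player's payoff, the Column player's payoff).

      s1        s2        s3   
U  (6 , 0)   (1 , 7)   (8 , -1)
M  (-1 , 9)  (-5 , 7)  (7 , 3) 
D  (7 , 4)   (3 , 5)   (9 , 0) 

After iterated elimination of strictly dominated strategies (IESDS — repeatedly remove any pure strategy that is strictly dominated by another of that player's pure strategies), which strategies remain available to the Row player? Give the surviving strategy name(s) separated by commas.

D

Row U is eliminated: D beats it against every remaining column (s1: 7>6, s2: 3>1, s3: 9>8).
Row M is eliminated: D beats it against every remaining column (s1: 7>-1, s2: 3>-5, s3: 9>7).
Column s1 is eliminated: s2 beats it against every remaining row (D: 5>4).
For the Column player, s2 strictly dominates s3 on the remaining rows (D: 5>0); eliminate s3.
Among the remaining strategies, none is strictly dominated by another pure strategy of the same player, so the elimination stops.
Surviving strategies — the Row player: {D}; the Column player: {s2}.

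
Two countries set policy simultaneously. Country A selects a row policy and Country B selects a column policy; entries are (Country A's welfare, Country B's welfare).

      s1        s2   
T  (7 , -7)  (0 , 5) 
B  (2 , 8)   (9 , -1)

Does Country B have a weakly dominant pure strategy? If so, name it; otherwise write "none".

none

s1 fails to dominate s2 at T (-7<5).
s2 fails to dominate s1 at B (-1<8).
No single strategy dominates all the others.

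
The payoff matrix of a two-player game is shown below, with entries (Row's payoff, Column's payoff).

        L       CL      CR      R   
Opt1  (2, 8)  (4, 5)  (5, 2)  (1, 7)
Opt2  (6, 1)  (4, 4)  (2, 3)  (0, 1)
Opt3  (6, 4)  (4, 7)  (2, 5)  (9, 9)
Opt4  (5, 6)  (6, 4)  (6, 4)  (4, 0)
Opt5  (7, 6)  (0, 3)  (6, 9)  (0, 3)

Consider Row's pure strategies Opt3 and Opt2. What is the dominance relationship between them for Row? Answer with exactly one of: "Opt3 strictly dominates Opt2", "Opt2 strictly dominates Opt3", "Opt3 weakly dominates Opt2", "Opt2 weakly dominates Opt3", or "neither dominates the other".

Opt3 weakly dominates Opt2

Opt3's payoffs vs Opt2's, by Column's action — L: 6=6, CL: 4=4, CR: 2=2, R: 9>0.
Opt3 is at least as good everywhere and strictly better somewhere (tied only at L, CL, CR), so Opt3 weakly but not strictly dominates Opt2.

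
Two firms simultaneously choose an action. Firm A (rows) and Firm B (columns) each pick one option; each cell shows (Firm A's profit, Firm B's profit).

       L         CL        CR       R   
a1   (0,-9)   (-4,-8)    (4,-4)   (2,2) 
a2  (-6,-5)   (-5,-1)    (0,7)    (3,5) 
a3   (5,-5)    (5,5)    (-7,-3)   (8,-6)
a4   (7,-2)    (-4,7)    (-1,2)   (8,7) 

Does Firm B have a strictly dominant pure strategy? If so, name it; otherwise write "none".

none

L fails to dominate CL at a1 (-9<-8).
CL fails to dominate CR at a1 (-8<-4).
CR fails to dominate CL at a3 (-3<5).
R fails to dominate L at a3 (-6<-5).
No single strategy dominates all the others.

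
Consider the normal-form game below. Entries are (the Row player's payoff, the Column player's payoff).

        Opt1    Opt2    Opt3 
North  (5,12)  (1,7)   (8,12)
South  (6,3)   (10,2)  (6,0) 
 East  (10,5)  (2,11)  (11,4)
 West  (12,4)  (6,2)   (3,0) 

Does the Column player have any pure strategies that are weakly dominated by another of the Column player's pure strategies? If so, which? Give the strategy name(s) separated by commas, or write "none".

Opt3

Nothing dominates Opt1: Opt2 at North (12>7); Opt3 at South (3>0).
Opt2 is not dominated — it holds its own against Opt1 at East (11>5); Opt3 at South (2>0).
Opt3 is weakly dominated by Opt1 (North: 12=12, South: 3>0, East: 5>4, West: 4>0).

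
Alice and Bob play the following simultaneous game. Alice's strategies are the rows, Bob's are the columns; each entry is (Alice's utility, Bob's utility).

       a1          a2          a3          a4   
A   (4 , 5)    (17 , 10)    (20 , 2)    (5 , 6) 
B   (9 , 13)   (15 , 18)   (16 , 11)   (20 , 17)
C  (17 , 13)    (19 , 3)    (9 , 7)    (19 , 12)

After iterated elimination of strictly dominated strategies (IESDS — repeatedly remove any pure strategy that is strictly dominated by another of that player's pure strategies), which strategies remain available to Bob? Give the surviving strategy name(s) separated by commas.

a1, a2, a4

Column a3 is eliminated: a1 beats it against every remaining row (A: 5>2, B: 13>11, C: 13>7).
Alice's strategy A is strictly dominated by C (a1: 17>4, a2: 19>17, a4: 19>5) and is removed.
Among the remaining strategies, none is strictly dominated by another pure strategy of the same player, so the elimination stops.
Surviving strategies — Alice: {B, C}; Bob: {a1, a2, a4}.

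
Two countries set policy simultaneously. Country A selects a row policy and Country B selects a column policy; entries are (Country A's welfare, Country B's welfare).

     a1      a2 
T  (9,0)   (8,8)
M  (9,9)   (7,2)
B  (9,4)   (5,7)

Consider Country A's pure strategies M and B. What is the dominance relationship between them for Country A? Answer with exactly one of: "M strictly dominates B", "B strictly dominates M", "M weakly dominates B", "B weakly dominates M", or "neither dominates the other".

M weakly dominates B

M's payoffs vs B's, by Country B's action — a1: 9=9, a2: 7>5.
M is at least as good everywhere and strictly better somewhere (tied only at a1), so M weakly but not strictly dominates B.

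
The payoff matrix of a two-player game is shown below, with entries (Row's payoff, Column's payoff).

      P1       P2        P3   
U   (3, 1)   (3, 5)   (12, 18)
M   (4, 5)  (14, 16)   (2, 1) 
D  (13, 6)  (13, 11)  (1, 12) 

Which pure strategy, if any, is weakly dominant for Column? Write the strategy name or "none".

P1 fails to dominate P2 at U (1<5).
P2 fails to dominate P3 at U (5<18).
P3 fails to dominate P1 at M (1<5).
No single strategy dominates all the others.

none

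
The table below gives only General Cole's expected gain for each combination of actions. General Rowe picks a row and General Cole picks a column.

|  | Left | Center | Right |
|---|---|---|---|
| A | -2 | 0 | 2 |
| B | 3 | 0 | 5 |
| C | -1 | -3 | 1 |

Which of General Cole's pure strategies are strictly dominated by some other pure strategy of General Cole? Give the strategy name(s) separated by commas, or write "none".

Right strictly dominates Left — A: 2>-2, B: 5>3, C: 1>-1.
Right strictly dominates Center — A: 2>0, B: 5>0, C: 1>-3.
Right: no other strategy beats it everywhere (Left at A (2>-2); Center at A (2>0)).

Left, Center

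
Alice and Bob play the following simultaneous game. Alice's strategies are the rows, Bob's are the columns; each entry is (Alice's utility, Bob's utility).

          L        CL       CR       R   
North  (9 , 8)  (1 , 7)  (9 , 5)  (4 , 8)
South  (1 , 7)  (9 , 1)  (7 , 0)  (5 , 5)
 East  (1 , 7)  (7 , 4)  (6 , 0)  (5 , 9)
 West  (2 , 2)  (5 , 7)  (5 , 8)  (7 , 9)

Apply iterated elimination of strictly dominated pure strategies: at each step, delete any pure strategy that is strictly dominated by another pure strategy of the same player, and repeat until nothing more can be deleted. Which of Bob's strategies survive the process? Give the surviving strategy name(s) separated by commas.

L, R

For Bob, R strictly dominates CL on the remaining rows (North: 8>7, South: 5>1, East: 9>4, West: 9>7); eliminate CL.
Column CR is eliminated: R beats it against every remaining row (North: 8>5, South: 5>0, East: 9>0, West: 9>8).
Row South is eliminated: West beats it against every remaining column (L: 2>1, R: 7>5).
Alice's strategy East is strictly dominated by West (L: 2>1, R: 7>5) and is removed.
Among the remaining strategies, none is strictly dominated by another pure strategy of the same player, so the elimination stops.
Surviving strategies — Alice: {North, West}; Bob: {L, R}.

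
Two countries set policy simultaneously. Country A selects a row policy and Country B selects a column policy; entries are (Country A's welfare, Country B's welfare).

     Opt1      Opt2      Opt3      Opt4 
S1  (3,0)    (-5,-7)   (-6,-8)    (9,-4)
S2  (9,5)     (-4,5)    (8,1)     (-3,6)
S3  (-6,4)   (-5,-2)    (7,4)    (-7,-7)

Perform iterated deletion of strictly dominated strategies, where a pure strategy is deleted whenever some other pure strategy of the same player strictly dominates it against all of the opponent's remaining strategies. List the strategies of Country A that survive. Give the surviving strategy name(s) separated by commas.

Country A's strategy S3 is strictly dominated by S2 (Opt1: 9>-6, Opt2: -4>-5, Opt3: 8>7, Opt4: -3>-7) and is removed.
For Country B, Opt4 strictly dominates Opt2 on the remaining rows (S1: -4>-7, S2: 6>5); eliminate Opt2.
Country B's strategy Opt3 is strictly dominated by Opt1 (S1: 0>-8, S2: 5>1) and is removed.
Among the remaining strategies, none is strictly dominated by another pure strategy of the same player, so the elimination stops.
Surviving strategies — Country A: {S1, S2}; Country B: {Opt1, Opt4}.

S1, S2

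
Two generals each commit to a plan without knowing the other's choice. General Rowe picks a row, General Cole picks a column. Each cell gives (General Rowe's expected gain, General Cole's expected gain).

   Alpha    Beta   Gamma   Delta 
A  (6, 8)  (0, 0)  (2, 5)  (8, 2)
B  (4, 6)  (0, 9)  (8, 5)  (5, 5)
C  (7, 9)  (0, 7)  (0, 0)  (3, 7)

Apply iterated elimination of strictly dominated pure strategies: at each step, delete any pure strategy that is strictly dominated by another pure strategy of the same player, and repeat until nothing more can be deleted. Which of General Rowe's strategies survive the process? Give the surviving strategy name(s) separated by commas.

General Cole's strategy Gamma is strictly dominated by Alpha (A: 8>5, B: 6>5, C: 9>0) and is removed.
For General Cole, Alpha strictly dominates Delta on the remaining rows (A: 8>2, B: 6>5, C: 9>7); eliminate Delta.
Among the remaining strategies, none is strictly dominated by another pure strategy of the same player, so the elimination stops.
Surviving strategies — General Rowe: {A, B, C}; General Cole: {Alpha, Beta}.

A, B, C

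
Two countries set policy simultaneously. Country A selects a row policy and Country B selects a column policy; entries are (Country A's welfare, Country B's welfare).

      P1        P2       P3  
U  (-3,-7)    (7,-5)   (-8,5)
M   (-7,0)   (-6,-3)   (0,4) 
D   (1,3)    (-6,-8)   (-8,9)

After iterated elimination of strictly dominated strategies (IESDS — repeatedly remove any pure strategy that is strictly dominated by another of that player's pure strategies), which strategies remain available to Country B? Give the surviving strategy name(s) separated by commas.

Column P1 is eliminated: P3 beats it against every remaining row (U: 5>-7, M: 4>0, D: 9>3).
Country B's strategy P2 is strictly dominated by P3 (U: 5>-5, M: 4>-3, D: 9>-8) and is removed.
Row U is eliminated: M beats it against every remaining column (P3: 0>-8).
Row D is eliminated: M beats it against every remaining column (P3: 0>-8).
Among the remaining strategies, none is strictly dominated by another pure strategy of the same player, so the elimination stops.
Surviving strategies — Country A: {M}; Country B: {P3}.

P3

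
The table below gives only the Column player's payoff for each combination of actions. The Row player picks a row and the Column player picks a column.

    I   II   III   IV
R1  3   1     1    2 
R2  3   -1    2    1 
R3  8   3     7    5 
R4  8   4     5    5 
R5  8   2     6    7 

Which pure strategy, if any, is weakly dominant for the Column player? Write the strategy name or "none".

I

I vs II: R1: 3>1, R2: 3>-1, R3: 8>3, R4: 8>4, R5: 8>2.
I vs III: R1: 3>1, R2: 3>2, R3: 8>7, R4: 8>5, R5: 8>6.
I vs IV: R1: 3>2, R2: 3>1, R3: 8>5, R4: 8>5, R5: 8>7.
I is at least as good as every other strategy against every opponent action, so it is weakly dominant.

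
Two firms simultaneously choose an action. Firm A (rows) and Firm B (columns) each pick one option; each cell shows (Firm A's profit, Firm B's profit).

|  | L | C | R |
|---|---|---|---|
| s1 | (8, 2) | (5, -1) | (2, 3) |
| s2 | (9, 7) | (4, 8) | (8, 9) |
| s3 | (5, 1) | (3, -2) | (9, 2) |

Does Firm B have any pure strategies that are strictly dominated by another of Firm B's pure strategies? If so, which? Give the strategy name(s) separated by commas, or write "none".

L, C

L is strictly dominated by R (s1: 3>2, s2: 9>7, s3: 2>1).
C is strictly dominated by R (s1: 3>-1, s2: 9>8, s3: 2>-2).
Nothing dominates R: L at s1 (3>2); C at s1 (3>-1).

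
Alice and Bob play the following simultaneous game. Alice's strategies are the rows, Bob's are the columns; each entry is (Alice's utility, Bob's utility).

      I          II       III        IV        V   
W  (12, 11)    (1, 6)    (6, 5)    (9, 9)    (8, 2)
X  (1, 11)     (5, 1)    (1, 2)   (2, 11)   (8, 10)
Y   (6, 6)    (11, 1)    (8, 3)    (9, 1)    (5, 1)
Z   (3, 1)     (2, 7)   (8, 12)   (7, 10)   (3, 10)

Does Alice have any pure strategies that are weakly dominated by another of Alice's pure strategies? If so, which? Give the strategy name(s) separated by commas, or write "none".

Nothing dominates W: X at I (12>1); Y at I (12>6); Z at I (12>3).
Nothing dominates X: W at II (5>1); Y at V (8>5); Z at II (5>2).
Y is not dominated — it holds its own against W at II (11>1); X at I (6>1); Z at I (6>3).
Z: dominated, since Y does at least as well everywhere (I: 6>3, II: 11>2, III: 8=8, IV: 9>7, V: 5>3).

Z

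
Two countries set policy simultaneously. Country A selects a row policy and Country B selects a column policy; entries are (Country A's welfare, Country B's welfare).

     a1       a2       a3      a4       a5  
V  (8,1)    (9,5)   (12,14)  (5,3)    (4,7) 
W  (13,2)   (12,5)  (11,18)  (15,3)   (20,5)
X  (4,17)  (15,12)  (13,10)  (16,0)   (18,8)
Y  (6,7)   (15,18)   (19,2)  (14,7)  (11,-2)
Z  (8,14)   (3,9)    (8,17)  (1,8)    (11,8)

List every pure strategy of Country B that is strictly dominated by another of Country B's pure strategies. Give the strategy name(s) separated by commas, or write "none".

a4, a5

a1 is not dominated — it holds its own against a2 at X (17>12); a3 at X (17>10); a4 at X (17>0); a5 at X (17>8).
Nothing dominates a2: a1 at V (5>1); a3 at X (12>10); a4 at V (5>3); a5 at W (5=5).
a3 is not dominated — it holds its own against a1 at V (14>1); a2 at V (14>5); a4 at V (14>3); a5 at V (14>7).
a2 strictly dominates a4 — V: 5>3, W: 5>3, X: 12>0, Y: 18>7, Z: 9>8.
a5 is strictly dominated by a3 (V: 14>7, W: 18>5, X: 10>8, Y: 2>-2, Z: 17>8).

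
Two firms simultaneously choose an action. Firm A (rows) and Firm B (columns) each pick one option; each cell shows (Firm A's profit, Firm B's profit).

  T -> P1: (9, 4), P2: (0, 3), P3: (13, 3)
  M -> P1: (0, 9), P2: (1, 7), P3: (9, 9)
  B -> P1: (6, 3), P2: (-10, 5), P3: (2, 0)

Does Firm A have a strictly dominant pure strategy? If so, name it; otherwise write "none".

T fails to dominate M at P2 (0<1).
M fails to dominate T at P1 (0<9).
B fails to dominate T at P1 (6<9).
No single strategy dominates all the others.

none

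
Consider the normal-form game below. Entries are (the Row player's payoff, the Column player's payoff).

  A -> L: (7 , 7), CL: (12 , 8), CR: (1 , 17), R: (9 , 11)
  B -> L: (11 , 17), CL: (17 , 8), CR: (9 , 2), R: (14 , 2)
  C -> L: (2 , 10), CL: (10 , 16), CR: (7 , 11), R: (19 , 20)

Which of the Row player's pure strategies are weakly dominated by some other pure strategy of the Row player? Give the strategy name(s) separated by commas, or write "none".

A

A is weakly dominated by B (L: 11>7, CL: 17>12, CR: 9>1, R: 14>9).
Nothing dominates B: A at L (11>7); C at L (11>2).
Nothing dominates C: A at CR (7>1); B at R (19>14).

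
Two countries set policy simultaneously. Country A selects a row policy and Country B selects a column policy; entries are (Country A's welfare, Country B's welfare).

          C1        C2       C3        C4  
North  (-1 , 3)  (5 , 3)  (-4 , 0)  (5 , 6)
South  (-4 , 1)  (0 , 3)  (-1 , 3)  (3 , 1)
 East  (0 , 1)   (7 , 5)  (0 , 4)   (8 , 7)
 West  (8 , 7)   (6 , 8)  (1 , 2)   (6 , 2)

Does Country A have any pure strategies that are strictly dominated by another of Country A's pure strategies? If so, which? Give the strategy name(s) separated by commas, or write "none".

North, South

East strictly dominates North — C1: 0>-1, C2: 7>5, C3: 0>-4, C4: 8>5.
East strictly dominates South — C1: 0>-4, C2: 7>0, C3: 0>-1, C4: 8>3.
Nothing dominates East: North at C1 (0>-1); South at C1 (0>-4); West at C2 (7>6).
West: no other strategy beats it everywhere (North at C1 (8>-1); South at C1 (8>-4); East at C1 (8>0)).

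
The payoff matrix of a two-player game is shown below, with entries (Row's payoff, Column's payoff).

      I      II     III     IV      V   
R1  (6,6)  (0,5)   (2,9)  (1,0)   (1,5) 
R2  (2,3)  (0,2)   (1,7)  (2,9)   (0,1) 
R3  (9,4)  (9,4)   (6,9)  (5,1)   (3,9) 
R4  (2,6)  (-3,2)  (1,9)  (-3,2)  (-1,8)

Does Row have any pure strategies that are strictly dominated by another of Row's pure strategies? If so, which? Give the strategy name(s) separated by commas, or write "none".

R3 strictly dominates R1 — I: 9>6, II: 9>0, III: 6>2, IV: 5>1, V: 3>1.
R3 strictly dominates R2 — I: 9>2, II: 9>0, III: 6>1, IV: 5>2, V: 3>0.
Nothing dominates R3: R1 at I (9>6); R2 at I (9>2); R4 at I (9>2).
R1 strictly dominates R4 — I: 6>2, II: 0>-3, III: 2>1, IV: 1>-3, V: 1>-1.

R1, R2, R4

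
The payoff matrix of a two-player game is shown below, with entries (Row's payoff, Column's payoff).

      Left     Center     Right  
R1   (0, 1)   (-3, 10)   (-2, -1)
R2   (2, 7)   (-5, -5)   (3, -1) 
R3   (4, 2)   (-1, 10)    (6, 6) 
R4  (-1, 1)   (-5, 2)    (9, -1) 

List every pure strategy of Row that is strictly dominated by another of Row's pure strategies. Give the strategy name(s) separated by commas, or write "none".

R1, R2

R3 strictly dominates R1 — Left: 4>0, Center: -1>-3, Right: 6>-2.
R3 strictly dominates R2 — Left: 4>2, Center: -1>-5, Right: 6>3.
Nothing dominates R3: R1 at Left (4>0); R2 at Left (4>2); R4 at Left (4>-1).
R4 is not dominated — it holds its own against R1 at Right (9>-2); R2 at Center (-5=-5); R3 at Right (9>6).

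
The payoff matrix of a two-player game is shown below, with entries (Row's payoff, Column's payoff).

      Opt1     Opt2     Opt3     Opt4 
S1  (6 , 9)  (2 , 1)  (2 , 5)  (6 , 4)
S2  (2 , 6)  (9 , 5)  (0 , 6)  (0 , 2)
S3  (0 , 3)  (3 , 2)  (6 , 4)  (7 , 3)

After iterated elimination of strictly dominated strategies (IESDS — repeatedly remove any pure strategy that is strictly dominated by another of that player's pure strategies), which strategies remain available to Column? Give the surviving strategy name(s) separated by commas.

Opt1, Opt3

Column Opt2 is eliminated: Opt1 beats it against every remaining row (S1: 9>1, S2: 6>5, S3: 3>2).
For Row, S1 strictly dominates S2 on the remaining columns (Opt1: 6>2, Opt3: 2>0, Opt4: 6>0); eliminate S2.
For Column, Opt3 strictly dominates Opt4 on the remaining rows (S1: 5>4, S3: 4>3); eliminate Opt4.
Among the remaining strategies, none is strictly dominated by another pure strategy of the same player, so the elimination stops.
Surviving strategies — Row: {S1, S3}; Column: {Opt1, Opt3}.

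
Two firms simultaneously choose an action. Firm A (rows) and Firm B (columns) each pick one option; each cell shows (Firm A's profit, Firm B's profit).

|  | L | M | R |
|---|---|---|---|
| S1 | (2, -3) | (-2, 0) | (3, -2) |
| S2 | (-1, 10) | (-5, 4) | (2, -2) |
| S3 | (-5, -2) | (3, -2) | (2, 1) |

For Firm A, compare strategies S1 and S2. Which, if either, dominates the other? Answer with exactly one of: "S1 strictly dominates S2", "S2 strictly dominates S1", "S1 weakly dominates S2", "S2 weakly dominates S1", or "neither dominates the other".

Compare S1 to S2 across every action of Firm B: L: 2>-1, M: -2>-5, R: 3>2.
S1 gives a strictly higher payoff against every action of Firm B, so S1 strictly dominates S2.

S1 strictly dominates S2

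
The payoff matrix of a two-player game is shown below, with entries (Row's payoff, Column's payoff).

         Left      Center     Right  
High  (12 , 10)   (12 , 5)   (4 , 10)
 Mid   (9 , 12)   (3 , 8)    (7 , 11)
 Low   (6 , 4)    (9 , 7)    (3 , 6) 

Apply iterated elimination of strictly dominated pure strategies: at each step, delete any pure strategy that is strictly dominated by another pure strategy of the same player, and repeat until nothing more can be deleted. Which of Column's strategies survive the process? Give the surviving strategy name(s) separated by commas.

Left, Right

Row Low is eliminated: High beats it against every remaining column (Left: 12>6, Center: 12>9, Right: 4>3).
Column's strategy Center is strictly dominated by Left (High: 10>5, Mid: 12>8) and is removed.
Among the remaining strategies, none is strictly dominated by another pure strategy of the same player, so the elimination stops.
Surviving strategies — Row: {High, Mid}; Column: {Left, Right}.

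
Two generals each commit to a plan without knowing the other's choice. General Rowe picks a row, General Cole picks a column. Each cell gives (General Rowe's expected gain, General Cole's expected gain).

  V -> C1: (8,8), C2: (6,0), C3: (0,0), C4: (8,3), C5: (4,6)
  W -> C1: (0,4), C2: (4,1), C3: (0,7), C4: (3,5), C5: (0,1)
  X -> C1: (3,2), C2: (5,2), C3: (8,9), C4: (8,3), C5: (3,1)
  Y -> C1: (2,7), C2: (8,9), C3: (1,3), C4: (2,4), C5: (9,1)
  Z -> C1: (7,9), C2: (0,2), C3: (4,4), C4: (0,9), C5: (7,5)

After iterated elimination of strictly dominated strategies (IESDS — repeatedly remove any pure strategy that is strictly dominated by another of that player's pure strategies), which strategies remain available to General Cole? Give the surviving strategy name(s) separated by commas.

Row W is eliminated: X beats it against every remaining column (C1: 3>0, C2: 5>4, C3: 8>0, C4: 8>3, C5: 3>0).
General Cole's strategy C5 is strictly dominated by C1 (V: 8>6, X: 2>1, Y: 7>1, Z: 9>5) and is removed.
Among the remaining strategies, none is strictly dominated by another pure strategy of the same player, so the elimination stops.
Surviving strategies — General Rowe: {V, X, Y, Z}; General Cole: {C1, C2, C3, C4}.

C1, C2, C3, C4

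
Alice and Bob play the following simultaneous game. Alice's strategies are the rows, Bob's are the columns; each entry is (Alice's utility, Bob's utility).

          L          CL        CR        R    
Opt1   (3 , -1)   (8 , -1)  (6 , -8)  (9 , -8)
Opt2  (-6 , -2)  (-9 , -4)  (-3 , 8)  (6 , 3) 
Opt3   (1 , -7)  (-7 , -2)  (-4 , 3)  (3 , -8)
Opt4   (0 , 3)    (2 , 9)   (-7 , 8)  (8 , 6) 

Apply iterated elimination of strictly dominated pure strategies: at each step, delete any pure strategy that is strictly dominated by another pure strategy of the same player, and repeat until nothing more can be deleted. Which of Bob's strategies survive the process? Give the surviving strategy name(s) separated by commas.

Alice's strategy Opt2 is strictly dominated by Opt1 (L: 3>-6, CL: 8>-9, CR: 6>-3, R: 9>6) and is removed.
For Alice, Opt1 strictly dominates Opt3 on the remaining columns (L: 3>1, CL: 8>-7, CR: 6>-4, R: 9>3); eliminate Opt3.
Row Opt4 is eliminated: Opt1 beats it against every remaining column (L: 3>0, CL: 8>2, CR: 6>-7, R: 9>8).
Column CR is eliminated: L beats it against every remaining row (Opt1: -1>-8).
Bob's strategy R is strictly dominated by L (Opt1: -1>-8) and is removed.
Among the remaining strategies, none is strictly dominated by another pure strategy of the same player, so the elimination stops.
Surviving strategies — Alice: {Opt1}; Bob: {L, CL}.

L, CL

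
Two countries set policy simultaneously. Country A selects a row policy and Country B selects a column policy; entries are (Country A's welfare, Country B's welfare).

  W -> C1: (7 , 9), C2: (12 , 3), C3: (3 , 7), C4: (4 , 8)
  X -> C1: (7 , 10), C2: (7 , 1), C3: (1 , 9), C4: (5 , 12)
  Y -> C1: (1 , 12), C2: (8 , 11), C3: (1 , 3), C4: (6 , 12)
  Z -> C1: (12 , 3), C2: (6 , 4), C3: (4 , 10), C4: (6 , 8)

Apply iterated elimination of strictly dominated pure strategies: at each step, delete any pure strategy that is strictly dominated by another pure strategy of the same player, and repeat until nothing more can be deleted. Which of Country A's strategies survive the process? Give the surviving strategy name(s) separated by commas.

Y, Z

Country B's strategy C2 is strictly dominated by C4 (W: 8>3, X: 12>1, Y: 12>11, Z: 8>4) and is removed.
Country A's strategy W is strictly dominated by Z (C1: 12>7, C3: 4>3, C4: 6>4) and is removed.
Country A's strategy X is strictly dominated by Z (C1: 12>7, C3: 4>1, C4: 6>5) and is removed.
Among the remaining strategies, none is strictly dominated by another pure strategy of the same player, so the elimination stops.
Surviving strategies — Country A: {Y, Z}; Country B: {C1, C3, C4}.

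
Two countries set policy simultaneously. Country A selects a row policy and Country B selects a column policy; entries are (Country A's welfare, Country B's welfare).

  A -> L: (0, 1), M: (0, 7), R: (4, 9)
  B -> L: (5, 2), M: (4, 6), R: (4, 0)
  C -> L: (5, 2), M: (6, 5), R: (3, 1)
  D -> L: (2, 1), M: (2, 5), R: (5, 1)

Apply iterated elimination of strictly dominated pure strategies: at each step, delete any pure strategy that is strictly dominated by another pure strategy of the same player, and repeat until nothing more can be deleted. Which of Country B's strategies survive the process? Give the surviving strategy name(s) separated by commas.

Country A's strategy A is strictly dominated by D (L: 2>0, M: 2>0, R: 5>4) and is removed.
For Country B, M strictly dominates L on the remaining rows (B: 6>2, C: 5>2, D: 5>1); eliminate L.
For Country B, M strictly dominates R on the remaining rows (B: 6>0, C: 5>1, D: 5>1); eliminate R.
Country A's strategy B is strictly dominated by C (M: 6>4) and is removed.
Country A's strategy D is strictly dominated by C (M: 6>2) and is removed.
Among the remaining strategies, none is strictly dominated by another pure strategy of the same player, so the elimination stops.
Surviving strategies — Country A: {C}; Country B: {M}.

M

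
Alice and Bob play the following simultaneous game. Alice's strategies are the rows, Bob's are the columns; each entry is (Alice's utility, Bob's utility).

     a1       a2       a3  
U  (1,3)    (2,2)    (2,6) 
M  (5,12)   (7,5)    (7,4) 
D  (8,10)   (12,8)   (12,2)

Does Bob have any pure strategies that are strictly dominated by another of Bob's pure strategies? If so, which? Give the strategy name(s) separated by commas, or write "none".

Nothing dominates a1: a2 at U (3>2); a3 at M (12>4).
a2 is strictly dominated by a1 (U: 3>2, M: 12>5, D: 10>8).
a3 is not dominated — it holds its own against a1 at U (6>3); a2 at U (6>2).

a2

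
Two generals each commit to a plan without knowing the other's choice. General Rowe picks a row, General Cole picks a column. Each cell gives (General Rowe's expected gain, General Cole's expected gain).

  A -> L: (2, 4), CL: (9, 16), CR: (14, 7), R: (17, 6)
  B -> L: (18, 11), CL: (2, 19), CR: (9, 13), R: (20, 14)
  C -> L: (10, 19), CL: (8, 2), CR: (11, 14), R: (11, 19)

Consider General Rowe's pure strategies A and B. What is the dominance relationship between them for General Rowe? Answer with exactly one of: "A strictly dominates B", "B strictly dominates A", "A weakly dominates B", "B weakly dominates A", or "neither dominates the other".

neither dominates the other

Compare A to B across each opponent action: L: 2<18, CL: 9>2, CR: 14>9, R: 17<20.
A does better at CL, CR but worse at L, R; neither strategy dominates the other.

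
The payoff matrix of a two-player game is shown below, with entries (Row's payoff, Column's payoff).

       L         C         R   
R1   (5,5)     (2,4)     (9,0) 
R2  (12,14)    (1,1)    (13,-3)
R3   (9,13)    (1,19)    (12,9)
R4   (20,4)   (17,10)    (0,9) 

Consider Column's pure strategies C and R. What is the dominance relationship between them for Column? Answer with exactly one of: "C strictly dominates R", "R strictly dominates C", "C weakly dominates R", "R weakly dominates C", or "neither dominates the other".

C strictly dominates R

C's payoffs vs R's, by Row's action — R1: 4>0, R2: 1>-3, R3: 19>9, R4: 10>9.
C gives a strictly higher payoff against each choice by Row, so C strictly dominates R.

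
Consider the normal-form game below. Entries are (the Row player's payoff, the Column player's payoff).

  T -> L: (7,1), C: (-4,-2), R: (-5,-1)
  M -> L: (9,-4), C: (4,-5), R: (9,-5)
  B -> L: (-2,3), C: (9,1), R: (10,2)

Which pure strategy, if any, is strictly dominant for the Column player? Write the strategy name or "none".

L

L vs C: T: 1>-2, M: -4>-5, B: 3>1.
L vs R: T: 1>-1, M: -4>-5, B: 3>2.
L strictly beats every other strategy against every opponent action, so it is strictly dominant.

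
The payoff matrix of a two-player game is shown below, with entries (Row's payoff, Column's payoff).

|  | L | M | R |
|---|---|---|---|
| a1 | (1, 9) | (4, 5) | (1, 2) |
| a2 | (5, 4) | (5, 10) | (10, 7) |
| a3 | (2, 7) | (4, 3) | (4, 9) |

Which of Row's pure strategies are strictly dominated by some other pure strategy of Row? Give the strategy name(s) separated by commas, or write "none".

a1, a3

a1 is strictly dominated by a2 (L: 5>1, M: 5>4, R: 10>1).
a2: no other strategy beats it everywhere (a1 at L (5>1); a3 at L (5>2)).
a3: dominated, since a2 does at least as well everywhere (L: 5>2, M: 5>4, R: 10>4).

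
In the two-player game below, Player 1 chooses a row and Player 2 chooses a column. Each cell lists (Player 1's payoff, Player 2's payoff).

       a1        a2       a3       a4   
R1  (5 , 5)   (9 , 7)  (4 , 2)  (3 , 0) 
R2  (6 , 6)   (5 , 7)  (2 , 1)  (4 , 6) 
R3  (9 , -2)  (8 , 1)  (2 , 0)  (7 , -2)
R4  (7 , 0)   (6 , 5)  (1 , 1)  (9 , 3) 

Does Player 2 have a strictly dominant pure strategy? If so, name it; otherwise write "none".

a2 vs a1: R1: 7>5, R2: 7>6, R3: 1>-2, R4: 5>0.
a2 vs a3: R1: 7>2, R2: 7>1, R3: 1>0, R4: 5>1.
a2 vs a4: R1: 7>0, R2: 7>6, R3: 1>-2, R4: 5>3.
a2 strictly beats every other strategy against every opponent action, so it is strictly dominant.

a2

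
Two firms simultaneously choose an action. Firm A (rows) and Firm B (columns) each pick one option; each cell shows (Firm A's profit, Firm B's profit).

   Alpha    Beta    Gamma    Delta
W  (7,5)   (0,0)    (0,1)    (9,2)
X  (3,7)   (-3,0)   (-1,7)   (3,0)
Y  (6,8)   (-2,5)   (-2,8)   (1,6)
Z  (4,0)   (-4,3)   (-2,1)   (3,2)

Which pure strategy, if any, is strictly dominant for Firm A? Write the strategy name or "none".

W vs X: Alpha: 7>3, Beta: 0>-3, Gamma: 0>-1, Delta: 9>3.
W vs Y: Alpha: 7>6, Beta: 0>-2, Gamma: 0>-2, Delta: 9>1.
W vs Z: Alpha: 7>4, Beta: 0>-4, Gamma: 0>-2, Delta: 9>3.
W strictly beats every other strategy against every opponent action, so it is strictly dominant.

W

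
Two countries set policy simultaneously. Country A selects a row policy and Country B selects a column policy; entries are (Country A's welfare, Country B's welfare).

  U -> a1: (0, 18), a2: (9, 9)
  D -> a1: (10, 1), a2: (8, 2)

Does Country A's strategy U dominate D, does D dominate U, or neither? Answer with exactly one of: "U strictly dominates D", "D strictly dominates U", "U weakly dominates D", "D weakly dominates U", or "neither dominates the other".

neither dominates the other

U's payoffs vs D's, by Country B's action — a1: 0<10, a2: 9>8.
U does better at a2 but worse at a1; neither strategy dominates the other.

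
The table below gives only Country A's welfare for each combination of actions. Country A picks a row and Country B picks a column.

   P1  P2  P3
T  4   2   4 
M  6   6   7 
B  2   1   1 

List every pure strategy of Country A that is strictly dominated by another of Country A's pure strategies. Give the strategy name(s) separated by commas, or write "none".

M strictly dominates T — P1: 6>4, P2: 6>2, P3: 7>4.
M is not dominated — it holds its own against T at P1 (6>4); B at P1 (6>2).
B: dominated, since T does at least as well everywhere (P1: 4>2, P2: 2>1, P3: 4>1).

T, B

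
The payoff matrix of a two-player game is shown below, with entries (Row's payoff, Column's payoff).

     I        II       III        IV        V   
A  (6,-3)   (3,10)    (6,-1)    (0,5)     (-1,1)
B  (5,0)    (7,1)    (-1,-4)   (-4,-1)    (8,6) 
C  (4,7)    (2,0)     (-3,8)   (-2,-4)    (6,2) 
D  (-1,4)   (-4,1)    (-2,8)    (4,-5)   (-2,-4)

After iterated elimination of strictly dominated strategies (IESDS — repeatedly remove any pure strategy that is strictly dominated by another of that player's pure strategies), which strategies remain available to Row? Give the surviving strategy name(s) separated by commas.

For Column, II strictly dominates IV on the remaining rows (A: 10>5, B: 1>-1, C: 0>-4, D: 1>-5); eliminate IV.
For Row, B strictly dominates C on the remaining columns (I: 5>4, II: 7>2, III: -1>-3, V: 8>6); eliminate C.
For Row, A strictly dominates D on the remaining columns (I: 6>-1, II: 3>-4, III: 6>-2, V: -1>-2); eliminate D.
Column I is eliminated: II beats it against every remaining row (A: 10>-3, B: 1>0).
For Column, II strictly dominates III on the remaining rows (A: 10>-1, B: 1>-4); eliminate III.
Row's strategy A is strictly dominated by B (II: 7>3, V: 8>-1) and is removed.
Column II is eliminated: V beats it against every remaining row (B: 6>1).
Among the remaining strategies, none is strictly dominated by another pure strategy of the same player, so the elimination stops.
Surviving strategies — Row: {B}; Column: {V}.

B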